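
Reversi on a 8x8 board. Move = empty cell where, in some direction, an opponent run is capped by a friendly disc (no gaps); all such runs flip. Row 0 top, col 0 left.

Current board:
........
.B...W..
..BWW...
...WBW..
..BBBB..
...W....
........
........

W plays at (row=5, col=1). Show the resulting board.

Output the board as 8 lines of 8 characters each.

Place W at (5,1); scan 8 dirs for brackets.
Dir NW: first cell '.' (not opp) -> no flip
Dir N: first cell '.' (not opp) -> no flip
Dir NE: opp run (4,2) capped by W -> flip
Dir W: first cell '.' (not opp) -> no flip
Dir E: first cell '.' (not opp) -> no flip
Dir SW: first cell '.' (not opp) -> no flip
Dir S: first cell '.' (not opp) -> no flip
Dir SE: first cell '.' (not opp) -> no flip
All flips: (4,2)

Answer: ........
.B...W..
..BWW...
...WBW..
..WBBB..
.W.W....
........
........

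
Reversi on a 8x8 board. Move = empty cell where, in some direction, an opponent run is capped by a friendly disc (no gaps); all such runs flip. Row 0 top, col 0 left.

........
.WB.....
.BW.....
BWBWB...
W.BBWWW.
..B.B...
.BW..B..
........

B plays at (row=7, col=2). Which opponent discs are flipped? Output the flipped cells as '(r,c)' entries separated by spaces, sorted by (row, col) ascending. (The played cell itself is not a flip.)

Answer: (6,2)

Derivation:
Dir NW: first cell 'B' (not opp) -> no flip
Dir N: opp run (6,2) capped by B -> flip
Dir NE: first cell '.' (not opp) -> no flip
Dir W: first cell '.' (not opp) -> no flip
Dir E: first cell '.' (not opp) -> no flip
Dir SW: edge -> no flip
Dir S: edge -> no flip
Dir SE: edge -> no flip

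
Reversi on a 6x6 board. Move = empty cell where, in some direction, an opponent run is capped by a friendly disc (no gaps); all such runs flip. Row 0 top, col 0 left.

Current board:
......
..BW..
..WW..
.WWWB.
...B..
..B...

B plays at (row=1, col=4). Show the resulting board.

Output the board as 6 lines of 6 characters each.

Answer: ......
..BBB.
..WW..
.WWWB.
...B..
..B...

Derivation:
Place B at (1,4); scan 8 dirs for brackets.
Dir NW: first cell '.' (not opp) -> no flip
Dir N: first cell '.' (not opp) -> no flip
Dir NE: first cell '.' (not opp) -> no flip
Dir W: opp run (1,3) capped by B -> flip
Dir E: first cell '.' (not opp) -> no flip
Dir SW: opp run (2,3) (3,2), next='.' -> no flip
Dir S: first cell '.' (not opp) -> no flip
Dir SE: first cell '.' (not opp) -> no flip
All flips: (1,3)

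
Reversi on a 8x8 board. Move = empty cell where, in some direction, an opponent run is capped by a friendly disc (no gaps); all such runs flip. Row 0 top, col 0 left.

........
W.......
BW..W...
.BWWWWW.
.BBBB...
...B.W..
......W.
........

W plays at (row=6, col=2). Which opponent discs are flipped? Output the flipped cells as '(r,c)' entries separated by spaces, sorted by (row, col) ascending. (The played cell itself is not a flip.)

Dir NW: first cell '.' (not opp) -> no flip
Dir N: first cell '.' (not opp) -> no flip
Dir NE: opp run (5,3) (4,4) capped by W -> flip
Dir W: first cell '.' (not opp) -> no flip
Dir E: first cell '.' (not opp) -> no flip
Dir SW: first cell '.' (not opp) -> no flip
Dir S: first cell '.' (not opp) -> no flip
Dir SE: first cell '.' (not opp) -> no flip

Answer: (4,4) (5,3)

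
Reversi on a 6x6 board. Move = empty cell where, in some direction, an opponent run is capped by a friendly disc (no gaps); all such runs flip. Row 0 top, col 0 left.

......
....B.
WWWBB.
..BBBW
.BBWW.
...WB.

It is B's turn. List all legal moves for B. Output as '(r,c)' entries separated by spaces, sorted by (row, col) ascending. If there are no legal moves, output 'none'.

Answer: (1,0) (1,1) (1,2) (4,5) (5,2) (5,5)

Derivation:
(1,0): flips 1 -> legal
(1,1): flips 1 -> legal
(1,2): flips 1 -> legal
(1,3): no bracket -> illegal
(2,5): no bracket -> illegal
(3,0): no bracket -> illegal
(3,1): no bracket -> illegal
(4,5): flips 2 -> legal
(5,2): flips 2 -> legal
(5,5): flips 1 -> legal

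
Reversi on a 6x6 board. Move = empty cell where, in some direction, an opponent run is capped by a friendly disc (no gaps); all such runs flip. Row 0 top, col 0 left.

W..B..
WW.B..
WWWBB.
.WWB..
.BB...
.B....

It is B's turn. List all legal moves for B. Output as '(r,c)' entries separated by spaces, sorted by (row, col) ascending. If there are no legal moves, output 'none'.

(0,1): flips 3 -> legal
(0,2): no bracket -> illegal
(1,2): flips 2 -> legal
(3,0): flips 2 -> legal
(4,0): flips 2 -> legal
(4,3): no bracket -> illegal

Answer: (0,1) (1,2) (3,0) (4,0)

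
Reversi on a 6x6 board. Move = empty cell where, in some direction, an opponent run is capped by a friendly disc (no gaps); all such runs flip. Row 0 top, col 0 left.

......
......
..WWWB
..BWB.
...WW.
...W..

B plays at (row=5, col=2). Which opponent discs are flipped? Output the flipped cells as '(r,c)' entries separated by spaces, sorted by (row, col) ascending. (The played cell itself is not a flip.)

Answer: (4,3)

Derivation:
Dir NW: first cell '.' (not opp) -> no flip
Dir N: first cell '.' (not opp) -> no flip
Dir NE: opp run (4,3) capped by B -> flip
Dir W: first cell '.' (not opp) -> no flip
Dir E: opp run (5,3), next='.' -> no flip
Dir SW: edge -> no flip
Dir S: edge -> no flip
Dir SE: edge -> no flip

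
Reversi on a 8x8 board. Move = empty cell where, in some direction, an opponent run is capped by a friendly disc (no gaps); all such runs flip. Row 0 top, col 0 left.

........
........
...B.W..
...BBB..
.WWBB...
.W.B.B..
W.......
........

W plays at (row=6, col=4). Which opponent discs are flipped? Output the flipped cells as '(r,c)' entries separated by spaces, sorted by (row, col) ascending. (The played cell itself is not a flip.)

Answer: (5,3)

Derivation:
Dir NW: opp run (5,3) capped by W -> flip
Dir N: first cell '.' (not opp) -> no flip
Dir NE: opp run (5,5), next='.' -> no flip
Dir W: first cell '.' (not opp) -> no flip
Dir E: first cell '.' (not opp) -> no flip
Dir SW: first cell '.' (not opp) -> no flip
Dir S: first cell '.' (not opp) -> no flip
Dir SE: first cell '.' (not opp) -> no flip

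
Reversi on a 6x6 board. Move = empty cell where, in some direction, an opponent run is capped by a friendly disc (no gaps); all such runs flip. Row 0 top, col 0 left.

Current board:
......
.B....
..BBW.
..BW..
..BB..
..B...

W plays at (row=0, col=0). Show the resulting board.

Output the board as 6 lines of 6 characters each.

Answer: W.....
.W....
..WBW.
..BW..
..BB..
..B...

Derivation:
Place W at (0,0); scan 8 dirs for brackets.
Dir NW: edge -> no flip
Dir N: edge -> no flip
Dir NE: edge -> no flip
Dir W: edge -> no flip
Dir E: first cell '.' (not opp) -> no flip
Dir SW: edge -> no flip
Dir S: first cell '.' (not opp) -> no flip
Dir SE: opp run (1,1) (2,2) capped by W -> flip
All flips: (1,1) (2,2)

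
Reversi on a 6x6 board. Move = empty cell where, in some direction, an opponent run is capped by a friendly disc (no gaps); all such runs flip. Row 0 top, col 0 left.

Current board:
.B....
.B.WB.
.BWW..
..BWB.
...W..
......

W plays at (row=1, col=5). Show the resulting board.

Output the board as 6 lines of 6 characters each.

Place W at (1,5); scan 8 dirs for brackets.
Dir NW: first cell '.' (not opp) -> no flip
Dir N: first cell '.' (not opp) -> no flip
Dir NE: edge -> no flip
Dir W: opp run (1,4) capped by W -> flip
Dir E: edge -> no flip
Dir SW: first cell '.' (not opp) -> no flip
Dir S: first cell '.' (not opp) -> no flip
Dir SE: edge -> no flip
All flips: (1,4)

Answer: .B....
.B.WWW
.BWW..
..BWB.
...W..
......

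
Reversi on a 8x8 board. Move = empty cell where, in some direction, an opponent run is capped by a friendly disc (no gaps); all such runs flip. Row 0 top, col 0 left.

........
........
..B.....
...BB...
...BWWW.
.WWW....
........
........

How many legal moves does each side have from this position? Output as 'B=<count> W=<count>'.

Answer: B=6 W=5

Derivation:
-- B to move --
(3,5): no bracket -> illegal
(3,6): no bracket -> illegal
(3,7): no bracket -> illegal
(4,0): no bracket -> illegal
(4,1): no bracket -> illegal
(4,2): no bracket -> illegal
(4,7): flips 3 -> legal
(5,0): no bracket -> illegal
(5,4): flips 1 -> legal
(5,5): flips 1 -> legal
(5,6): flips 1 -> legal
(5,7): no bracket -> illegal
(6,0): no bracket -> illegal
(6,1): flips 1 -> legal
(6,2): no bracket -> illegal
(6,3): flips 1 -> legal
(6,4): no bracket -> illegal
B mobility = 6
-- W to move --
(1,1): flips 2 -> legal
(1,2): no bracket -> illegal
(1,3): no bracket -> illegal
(2,1): no bracket -> illegal
(2,3): flips 3 -> legal
(2,4): flips 1 -> legal
(2,5): flips 2 -> legal
(3,1): no bracket -> illegal
(3,2): no bracket -> illegal
(3,5): no bracket -> illegal
(4,2): flips 1 -> legal
(5,4): no bracket -> illegal
W mobility = 5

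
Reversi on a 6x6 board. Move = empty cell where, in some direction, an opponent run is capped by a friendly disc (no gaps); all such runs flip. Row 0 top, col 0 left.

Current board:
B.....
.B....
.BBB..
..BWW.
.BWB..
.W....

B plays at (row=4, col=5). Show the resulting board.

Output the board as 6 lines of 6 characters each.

Answer: B.....
.B....
.BBB..
..BWB.
.BWB.B
.W....

Derivation:
Place B at (4,5); scan 8 dirs for brackets.
Dir NW: opp run (3,4) capped by B -> flip
Dir N: first cell '.' (not opp) -> no flip
Dir NE: edge -> no flip
Dir W: first cell '.' (not opp) -> no flip
Dir E: edge -> no flip
Dir SW: first cell '.' (not opp) -> no flip
Dir S: first cell '.' (not opp) -> no flip
Dir SE: edge -> no flip
All flips: (3,4)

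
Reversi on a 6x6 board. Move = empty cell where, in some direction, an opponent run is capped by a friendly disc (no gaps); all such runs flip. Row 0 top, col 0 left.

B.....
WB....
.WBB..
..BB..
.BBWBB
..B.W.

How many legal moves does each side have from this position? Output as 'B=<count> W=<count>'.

-- B to move --
(0,1): no bracket -> illegal
(1,2): no bracket -> illegal
(2,0): flips 2 -> legal
(3,0): no bracket -> illegal
(3,1): flips 1 -> legal
(3,4): flips 1 -> legal
(5,3): flips 1 -> legal
(5,5): no bracket -> illegal
B mobility = 4
-- W to move --
(0,1): flips 1 -> legal
(0,2): no bracket -> illegal
(1,2): flips 1 -> legal
(1,3): flips 2 -> legal
(1,4): no bracket -> illegal
(2,0): no bracket -> illegal
(2,4): flips 2 -> legal
(3,0): no bracket -> illegal
(3,1): no bracket -> illegal
(3,4): flips 1 -> legal
(3,5): no bracket -> illegal
(4,0): flips 2 -> legal
(5,0): no bracket -> illegal
(5,1): no bracket -> illegal
(5,3): no bracket -> illegal
(5,5): no bracket -> illegal
W mobility = 6

Answer: B=4 W=6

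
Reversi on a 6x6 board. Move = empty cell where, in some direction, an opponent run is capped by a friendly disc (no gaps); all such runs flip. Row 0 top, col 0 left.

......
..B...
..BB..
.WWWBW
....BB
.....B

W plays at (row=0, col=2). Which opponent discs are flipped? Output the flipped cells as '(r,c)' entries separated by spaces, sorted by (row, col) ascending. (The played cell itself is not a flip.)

Dir NW: edge -> no flip
Dir N: edge -> no flip
Dir NE: edge -> no flip
Dir W: first cell '.' (not opp) -> no flip
Dir E: first cell '.' (not opp) -> no flip
Dir SW: first cell '.' (not opp) -> no flip
Dir S: opp run (1,2) (2,2) capped by W -> flip
Dir SE: first cell '.' (not opp) -> no flip

Answer: (1,2) (2,2)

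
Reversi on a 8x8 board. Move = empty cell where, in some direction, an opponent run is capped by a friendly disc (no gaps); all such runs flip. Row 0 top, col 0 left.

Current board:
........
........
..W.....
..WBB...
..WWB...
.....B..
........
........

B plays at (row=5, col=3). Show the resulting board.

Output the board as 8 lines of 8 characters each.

Answer: ........
........
..W.....
..WBB...
..WBB...
...B.B..
........
........

Derivation:
Place B at (5,3); scan 8 dirs for brackets.
Dir NW: opp run (4,2), next='.' -> no flip
Dir N: opp run (4,3) capped by B -> flip
Dir NE: first cell 'B' (not opp) -> no flip
Dir W: first cell '.' (not opp) -> no flip
Dir E: first cell '.' (not opp) -> no flip
Dir SW: first cell '.' (not opp) -> no flip
Dir S: first cell '.' (not opp) -> no flip
Dir SE: first cell '.' (not opp) -> no flip
All flips: (4,3)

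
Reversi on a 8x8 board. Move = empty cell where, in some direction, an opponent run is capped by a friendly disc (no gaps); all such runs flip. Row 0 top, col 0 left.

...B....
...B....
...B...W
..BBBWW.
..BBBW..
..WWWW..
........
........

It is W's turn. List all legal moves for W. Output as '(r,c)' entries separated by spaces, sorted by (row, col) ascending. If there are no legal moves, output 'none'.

(0,2): no bracket -> illegal
(0,4): no bracket -> illegal
(1,2): flips 2 -> legal
(1,4): no bracket -> illegal
(2,1): flips 2 -> legal
(2,2): flips 4 -> legal
(2,4): flips 2 -> legal
(2,5): flips 2 -> legal
(3,1): flips 4 -> legal
(4,1): flips 3 -> legal
(5,1): no bracket -> illegal

Answer: (1,2) (2,1) (2,2) (2,4) (2,5) (3,1) (4,1)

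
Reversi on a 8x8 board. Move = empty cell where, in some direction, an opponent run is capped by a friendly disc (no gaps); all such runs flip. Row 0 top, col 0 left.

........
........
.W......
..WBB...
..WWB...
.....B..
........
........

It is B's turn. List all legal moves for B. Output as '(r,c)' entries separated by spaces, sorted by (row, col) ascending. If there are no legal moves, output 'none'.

(1,0): no bracket -> illegal
(1,1): no bracket -> illegal
(1,2): no bracket -> illegal
(2,0): no bracket -> illegal
(2,2): no bracket -> illegal
(2,3): no bracket -> illegal
(3,0): no bracket -> illegal
(3,1): flips 1 -> legal
(4,1): flips 2 -> legal
(5,1): flips 1 -> legal
(5,2): flips 1 -> legal
(5,3): flips 1 -> legal
(5,4): no bracket -> illegal

Answer: (3,1) (4,1) (5,1) (5,2) (5,3)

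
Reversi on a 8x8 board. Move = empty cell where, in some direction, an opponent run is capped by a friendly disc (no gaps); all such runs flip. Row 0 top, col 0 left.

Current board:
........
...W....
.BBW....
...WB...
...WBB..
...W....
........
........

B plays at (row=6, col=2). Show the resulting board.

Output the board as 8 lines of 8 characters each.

Place B at (6,2); scan 8 dirs for brackets.
Dir NW: first cell '.' (not opp) -> no flip
Dir N: first cell '.' (not opp) -> no flip
Dir NE: opp run (5,3) capped by B -> flip
Dir W: first cell '.' (not opp) -> no flip
Dir E: first cell '.' (not opp) -> no flip
Dir SW: first cell '.' (not opp) -> no flip
Dir S: first cell '.' (not opp) -> no flip
Dir SE: first cell '.' (not opp) -> no flip
All flips: (5,3)

Answer: ........
...W....
.BBW....
...WB...
...WBB..
...B....
..B.....
........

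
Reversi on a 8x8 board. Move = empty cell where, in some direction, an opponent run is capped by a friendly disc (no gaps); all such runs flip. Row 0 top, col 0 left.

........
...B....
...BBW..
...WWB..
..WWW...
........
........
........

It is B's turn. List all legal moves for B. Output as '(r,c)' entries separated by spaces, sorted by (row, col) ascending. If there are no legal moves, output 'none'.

Answer: (1,5) (2,6) (3,2) (4,5) (5,1) (5,3) (5,4)

Derivation:
(1,4): no bracket -> illegal
(1,5): flips 1 -> legal
(1,6): no bracket -> illegal
(2,2): no bracket -> illegal
(2,6): flips 1 -> legal
(3,1): no bracket -> illegal
(3,2): flips 2 -> legal
(3,6): no bracket -> illegal
(4,1): no bracket -> illegal
(4,5): flips 1 -> legal
(5,1): flips 2 -> legal
(5,2): no bracket -> illegal
(5,3): flips 3 -> legal
(5,4): flips 2 -> legal
(5,5): no bracket -> illegal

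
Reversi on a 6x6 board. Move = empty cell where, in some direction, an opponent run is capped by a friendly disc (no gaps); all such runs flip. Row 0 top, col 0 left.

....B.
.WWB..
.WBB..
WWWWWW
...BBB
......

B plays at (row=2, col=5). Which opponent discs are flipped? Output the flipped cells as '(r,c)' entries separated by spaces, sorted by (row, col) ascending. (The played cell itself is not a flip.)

Dir NW: first cell '.' (not opp) -> no flip
Dir N: first cell '.' (not opp) -> no flip
Dir NE: edge -> no flip
Dir W: first cell '.' (not opp) -> no flip
Dir E: edge -> no flip
Dir SW: opp run (3,4) capped by B -> flip
Dir S: opp run (3,5) capped by B -> flip
Dir SE: edge -> no flip

Answer: (3,4) (3,5)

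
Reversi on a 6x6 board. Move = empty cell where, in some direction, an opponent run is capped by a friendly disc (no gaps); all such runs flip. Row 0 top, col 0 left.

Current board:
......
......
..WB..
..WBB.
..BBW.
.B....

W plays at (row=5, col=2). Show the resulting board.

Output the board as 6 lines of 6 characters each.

Answer: ......
......
..WB..
..WBB.
..WBW.
.BW...

Derivation:
Place W at (5,2); scan 8 dirs for brackets.
Dir NW: first cell '.' (not opp) -> no flip
Dir N: opp run (4,2) capped by W -> flip
Dir NE: opp run (4,3) (3,4), next='.' -> no flip
Dir W: opp run (5,1), next='.' -> no flip
Dir E: first cell '.' (not opp) -> no flip
Dir SW: edge -> no flip
Dir S: edge -> no flip
Dir SE: edge -> no flip
All flips: (4,2)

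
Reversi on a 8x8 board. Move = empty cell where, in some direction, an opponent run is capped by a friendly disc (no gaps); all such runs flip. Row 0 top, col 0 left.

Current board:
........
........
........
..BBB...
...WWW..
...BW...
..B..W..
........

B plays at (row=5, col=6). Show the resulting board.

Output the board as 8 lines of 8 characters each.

Place B at (5,6); scan 8 dirs for brackets.
Dir NW: opp run (4,5) capped by B -> flip
Dir N: first cell '.' (not opp) -> no flip
Dir NE: first cell '.' (not opp) -> no flip
Dir W: first cell '.' (not opp) -> no flip
Dir E: first cell '.' (not opp) -> no flip
Dir SW: opp run (6,5), next='.' -> no flip
Dir S: first cell '.' (not opp) -> no flip
Dir SE: first cell '.' (not opp) -> no flip
All flips: (4,5)

Answer: ........
........
........
..BBB...
...WWB..
...BW.B.
..B..W..
........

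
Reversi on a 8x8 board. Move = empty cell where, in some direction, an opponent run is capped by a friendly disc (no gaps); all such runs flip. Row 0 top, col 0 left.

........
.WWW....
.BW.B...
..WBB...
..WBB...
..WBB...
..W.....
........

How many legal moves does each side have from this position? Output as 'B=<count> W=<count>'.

-- B to move --
(0,0): flips 2 -> legal
(0,1): flips 1 -> legal
(0,2): flips 1 -> legal
(0,3): flips 1 -> legal
(0,4): no bracket -> illegal
(1,0): no bracket -> illegal
(1,4): no bracket -> illegal
(2,0): no bracket -> illegal
(2,3): flips 1 -> legal
(3,1): flips 2 -> legal
(4,1): flips 1 -> legal
(5,1): flips 2 -> legal
(6,1): flips 1 -> legal
(6,3): no bracket -> illegal
(7,1): flips 1 -> legal
(7,2): no bracket -> illegal
(7,3): no bracket -> illegal
B mobility = 10
-- W to move --
(1,0): flips 1 -> legal
(1,4): no bracket -> illegal
(1,5): flips 2 -> legal
(2,0): flips 1 -> legal
(2,3): no bracket -> illegal
(2,5): flips 2 -> legal
(3,0): flips 1 -> legal
(3,1): flips 1 -> legal
(3,5): flips 5 -> legal
(4,5): flips 2 -> legal
(5,5): flips 4 -> legal
(6,3): no bracket -> illegal
(6,4): flips 1 -> legal
(6,5): flips 2 -> legal
W mobility = 11

Answer: B=10 W=11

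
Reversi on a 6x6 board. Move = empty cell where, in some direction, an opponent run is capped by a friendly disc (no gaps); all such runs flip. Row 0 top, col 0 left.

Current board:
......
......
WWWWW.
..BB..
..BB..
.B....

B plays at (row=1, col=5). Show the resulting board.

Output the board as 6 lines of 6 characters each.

Answer: ......
.....B
WWWWB.
..BB..
..BB..
.B....

Derivation:
Place B at (1,5); scan 8 dirs for brackets.
Dir NW: first cell '.' (not opp) -> no flip
Dir N: first cell '.' (not opp) -> no flip
Dir NE: edge -> no flip
Dir W: first cell '.' (not opp) -> no flip
Dir E: edge -> no flip
Dir SW: opp run (2,4) capped by B -> flip
Dir S: first cell '.' (not opp) -> no flip
Dir SE: edge -> no flip
All flips: (2,4)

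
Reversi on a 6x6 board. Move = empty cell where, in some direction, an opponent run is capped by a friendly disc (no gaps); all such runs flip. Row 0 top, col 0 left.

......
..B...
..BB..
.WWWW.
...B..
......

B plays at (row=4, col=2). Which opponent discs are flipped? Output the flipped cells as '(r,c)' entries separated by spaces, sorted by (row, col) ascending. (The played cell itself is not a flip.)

Dir NW: opp run (3,1), next='.' -> no flip
Dir N: opp run (3,2) capped by B -> flip
Dir NE: opp run (3,3), next='.' -> no flip
Dir W: first cell '.' (not opp) -> no flip
Dir E: first cell 'B' (not opp) -> no flip
Dir SW: first cell '.' (not opp) -> no flip
Dir S: first cell '.' (not opp) -> no flip
Dir SE: first cell '.' (not opp) -> no flip

Answer: (3,2)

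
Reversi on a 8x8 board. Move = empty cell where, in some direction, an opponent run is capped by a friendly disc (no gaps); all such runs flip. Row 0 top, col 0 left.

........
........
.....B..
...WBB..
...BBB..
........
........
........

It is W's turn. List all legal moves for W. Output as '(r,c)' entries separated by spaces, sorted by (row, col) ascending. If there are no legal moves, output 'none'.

(1,4): no bracket -> illegal
(1,5): no bracket -> illegal
(1,6): no bracket -> illegal
(2,3): no bracket -> illegal
(2,4): no bracket -> illegal
(2,6): no bracket -> illegal
(3,2): no bracket -> illegal
(3,6): flips 2 -> legal
(4,2): no bracket -> illegal
(4,6): no bracket -> illegal
(5,2): no bracket -> illegal
(5,3): flips 1 -> legal
(5,4): no bracket -> illegal
(5,5): flips 1 -> legal
(5,6): no bracket -> illegal

Answer: (3,6) (5,3) (5,5)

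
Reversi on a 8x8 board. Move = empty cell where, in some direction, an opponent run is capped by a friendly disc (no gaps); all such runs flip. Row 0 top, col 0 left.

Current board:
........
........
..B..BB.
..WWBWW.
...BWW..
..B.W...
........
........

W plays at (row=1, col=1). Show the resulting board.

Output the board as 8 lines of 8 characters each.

Answer: ........
.W......
..W..BB.
..WWBWW.
...BWW..
..B.W...
........
........

Derivation:
Place W at (1,1); scan 8 dirs for brackets.
Dir NW: first cell '.' (not opp) -> no flip
Dir N: first cell '.' (not opp) -> no flip
Dir NE: first cell '.' (not opp) -> no flip
Dir W: first cell '.' (not opp) -> no flip
Dir E: first cell '.' (not opp) -> no flip
Dir SW: first cell '.' (not opp) -> no flip
Dir S: first cell '.' (not opp) -> no flip
Dir SE: opp run (2,2) capped by W -> flip
All flips: (2,2)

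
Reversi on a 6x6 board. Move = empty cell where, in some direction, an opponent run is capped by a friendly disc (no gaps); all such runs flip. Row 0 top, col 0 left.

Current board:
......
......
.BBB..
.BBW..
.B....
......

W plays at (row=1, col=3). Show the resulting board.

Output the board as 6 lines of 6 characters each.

Answer: ......
...W..
.BBW..
.BBW..
.B....
......

Derivation:
Place W at (1,3); scan 8 dirs for brackets.
Dir NW: first cell '.' (not opp) -> no flip
Dir N: first cell '.' (not opp) -> no flip
Dir NE: first cell '.' (not opp) -> no flip
Dir W: first cell '.' (not opp) -> no flip
Dir E: first cell '.' (not opp) -> no flip
Dir SW: opp run (2,2) (3,1), next='.' -> no flip
Dir S: opp run (2,3) capped by W -> flip
Dir SE: first cell '.' (not opp) -> no flip
All flips: (2,3)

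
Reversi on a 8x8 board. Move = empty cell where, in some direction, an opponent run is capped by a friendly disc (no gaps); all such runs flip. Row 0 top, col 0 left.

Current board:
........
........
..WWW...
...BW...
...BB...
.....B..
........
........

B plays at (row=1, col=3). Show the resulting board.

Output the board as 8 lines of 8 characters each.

Answer: ........
...B....
..WBW...
...BW...
...BB...
.....B..
........
........

Derivation:
Place B at (1,3); scan 8 dirs for brackets.
Dir NW: first cell '.' (not opp) -> no flip
Dir N: first cell '.' (not opp) -> no flip
Dir NE: first cell '.' (not opp) -> no flip
Dir W: first cell '.' (not opp) -> no flip
Dir E: first cell '.' (not opp) -> no flip
Dir SW: opp run (2,2), next='.' -> no flip
Dir S: opp run (2,3) capped by B -> flip
Dir SE: opp run (2,4), next='.' -> no flip
All flips: (2,3)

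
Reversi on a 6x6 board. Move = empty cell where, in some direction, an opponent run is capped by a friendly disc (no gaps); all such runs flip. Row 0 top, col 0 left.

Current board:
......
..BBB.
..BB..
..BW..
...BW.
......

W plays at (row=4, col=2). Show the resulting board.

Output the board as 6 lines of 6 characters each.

Answer: ......
..BBB.
..BB..
..BW..
..WWW.
......

Derivation:
Place W at (4,2); scan 8 dirs for brackets.
Dir NW: first cell '.' (not opp) -> no flip
Dir N: opp run (3,2) (2,2) (1,2), next='.' -> no flip
Dir NE: first cell 'W' (not opp) -> no flip
Dir W: first cell '.' (not opp) -> no flip
Dir E: opp run (4,3) capped by W -> flip
Dir SW: first cell '.' (not opp) -> no flip
Dir S: first cell '.' (not opp) -> no flip
Dir SE: first cell '.' (not opp) -> no flip
All flips: (4,3)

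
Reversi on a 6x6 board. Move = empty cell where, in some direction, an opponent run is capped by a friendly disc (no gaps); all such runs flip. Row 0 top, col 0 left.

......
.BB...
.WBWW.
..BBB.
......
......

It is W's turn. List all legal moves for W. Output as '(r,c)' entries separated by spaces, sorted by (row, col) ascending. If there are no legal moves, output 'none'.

(0,0): no bracket -> illegal
(0,1): flips 2 -> legal
(0,2): no bracket -> illegal
(0,3): flips 1 -> legal
(1,0): no bracket -> illegal
(1,3): no bracket -> illegal
(2,0): no bracket -> illegal
(2,5): no bracket -> illegal
(3,1): no bracket -> illegal
(3,5): no bracket -> illegal
(4,1): flips 1 -> legal
(4,2): flips 1 -> legal
(4,3): flips 2 -> legal
(4,4): flips 1 -> legal
(4,5): flips 1 -> legal

Answer: (0,1) (0,3) (4,1) (4,2) (4,3) (4,4) (4,5)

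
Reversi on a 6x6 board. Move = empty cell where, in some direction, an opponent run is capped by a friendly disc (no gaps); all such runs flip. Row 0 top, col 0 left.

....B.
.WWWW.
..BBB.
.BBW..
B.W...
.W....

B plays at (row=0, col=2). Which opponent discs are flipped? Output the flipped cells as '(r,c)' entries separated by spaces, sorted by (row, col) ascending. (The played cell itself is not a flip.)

Dir NW: edge -> no flip
Dir N: edge -> no flip
Dir NE: edge -> no flip
Dir W: first cell '.' (not opp) -> no flip
Dir E: first cell '.' (not opp) -> no flip
Dir SW: opp run (1,1), next='.' -> no flip
Dir S: opp run (1,2) capped by B -> flip
Dir SE: opp run (1,3) capped by B -> flip

Answer: (1,2) (1,3)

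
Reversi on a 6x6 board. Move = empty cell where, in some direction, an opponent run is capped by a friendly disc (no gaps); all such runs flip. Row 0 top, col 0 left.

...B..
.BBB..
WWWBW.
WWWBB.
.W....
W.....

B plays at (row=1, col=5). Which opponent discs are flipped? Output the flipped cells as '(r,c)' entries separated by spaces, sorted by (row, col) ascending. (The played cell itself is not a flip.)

Answer: (2,4)

Derivation:
Dir NW: first cell '.' (not opp) -> no flip
Dir N: first cell '.' (not opp) -> no flip
Dir NE: edge -> no flip
Dir W: first cell '.' (not opp) -> no flip
Dir E: edge -> no flip
Dir SW: opp run (2,4) capped by B -> flip
Dir S: first cell '.' (not opp) -> no flip
Dir SE: edge -> no flip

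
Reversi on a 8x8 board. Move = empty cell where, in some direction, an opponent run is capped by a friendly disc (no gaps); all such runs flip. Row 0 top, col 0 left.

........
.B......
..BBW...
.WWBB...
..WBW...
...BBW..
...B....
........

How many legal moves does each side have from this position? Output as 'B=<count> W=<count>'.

Answer: B=14 W=10

Derivation:
-- B to move --
(1,3): no bracket -> illegal
(1,4): flips 1 -> legal
(1,5): flips 1 -> legal
(2,0): flips 2 -> legal
(2,1): flips 1 -> legal
(2,5): flips 1 -> legal
(3,0): flips 2 -> legal
(3,5): flips 1 -> legal
(4,0): flips 1 -> legal
(4,1): flips 2 -> legal
(4,5): flips 1 -> legal
(4,6): no bracket -> illegal
(5,1): flips 1 -> legal
(5,2): flips 2 -> legal
(5,6): flips 1 -> legal
(6,4): no bracket -> illegal
(6,5): no bracket -> illegal
(6,6): flips 2 -> legal
B mobility = 14
-- W to move --
(0,0): flips 3 -> legal
(0,1): no bracket -> illegal
(0,2): no bracket -> illegal
(1,0): no bracket -> illegal
(1,2): flips 1 -> legal
(1,3): flips 1 -> legal
(1,4): flips 1 -> legal
(2,0): no bracket -> illegal
(2,1): flips 2 -> legal
(2,5): no bracket -> illegal
(3,5): flips 2 -> legal
(4,5): no bracket -> illegal
(5,2): flips 2 -> legal
(6,2): flips 1 -> legal
(6,4): flips 2 -> legal
(6,5): flips 2 -> legal
(7,2): no bracket -> illegal
(7,3): no bracket -> illegal
(7,4): no bracket -> illegal
W mobility = 10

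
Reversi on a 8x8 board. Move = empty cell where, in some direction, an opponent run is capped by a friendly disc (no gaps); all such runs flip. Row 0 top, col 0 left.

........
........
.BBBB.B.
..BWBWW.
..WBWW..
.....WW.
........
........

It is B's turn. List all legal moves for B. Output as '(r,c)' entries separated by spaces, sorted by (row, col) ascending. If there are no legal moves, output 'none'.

Answer: (3,7) (4,1) (4,6) (5,1) (5,2) (5,3) (5,4) (6,6) (6,7)

Derivation:
(2,5): no bracket -> illegal
(2,7): no bracket -> illegal
(3,1): no bracket -> illegal
(3,7): flips 2 -> legal
(4,1): flips 1 -> legal
(4,6): flips 4 -> legal
(4,7): no bracket -> illegal
(5,1): flips 2 -> legal
(5,2): flips 1 -> legal
(5,3): flips 2 -> legal
(5,4): flips 1 -> legal
(5,7): no bracket -> illegal
(6,4): no bracket -> illegal
(6,5): no bracket -> illegal
(6,6): flips 3 -> legal
(6,7): flips 2 -> legal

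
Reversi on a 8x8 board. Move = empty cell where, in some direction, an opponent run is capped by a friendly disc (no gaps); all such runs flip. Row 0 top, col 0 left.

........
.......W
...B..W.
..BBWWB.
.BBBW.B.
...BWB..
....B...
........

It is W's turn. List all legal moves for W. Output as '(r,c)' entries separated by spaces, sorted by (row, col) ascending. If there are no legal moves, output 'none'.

Answer: (1,2) (2,1) (2,2) (3,1) (3,7) (4,0) (5,2) (5,6) (5,7) (6,2) (6,6) (7,4)

Derivation:
(1,2): flips 1 -> legal
(1,3): no bracket -> illegal
(1,4): no bracket -> illegal
(2,1): flips 2 -> legal
(2,2): flips 1 -> legal
(2,4): no bracket -> illegal
(2,5): no bracket -> illegal
(2,7): no bracket -> illegal
(3,0): no bracket -> illegal
(3,1): flips 2 -> legal
(3,7): flips 1 -> legal
(4,0): flips 3 -> legal
(4,5): no bracket -> illegal
(4,7): no bracket -> illegal
(5,0): no bracket -> illegal
(5,1): no bracket -> illegal
(5,2): flips 2 -> legal
(5,6): flips 3 -> legal
(5,7): flips 1 -> legal
(6,2): flips 1 -> legal
(6,3): no bracket -> illegal
(6,5): no bracket -> illegal
(6,6): flips 1 -> legal
(7,3): no bracket -> illegal
(7,4): flips 1 -> legal
(7,5): no bracket -> illegal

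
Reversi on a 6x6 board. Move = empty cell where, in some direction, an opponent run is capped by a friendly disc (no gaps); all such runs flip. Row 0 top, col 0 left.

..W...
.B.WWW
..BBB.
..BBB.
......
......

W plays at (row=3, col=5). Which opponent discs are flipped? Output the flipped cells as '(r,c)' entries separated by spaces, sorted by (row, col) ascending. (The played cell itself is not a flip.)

Answer: (2,4)

Derivation:
Dir NW: opp run (2,4) capped by W -> flip
Dir N: first cell '.' (not opp) -> no flip
Dir NE: edge -> no flip
Dir W: opp run (3,4) (3,3) (3,2), next='.' -> no flip
Dir E: edge -> no flip
Dir SW: first cell '.' (not opp) -> no flip
Dir S: first cell '.' (not opp) -> no flip
Dir SE: edge -> no flip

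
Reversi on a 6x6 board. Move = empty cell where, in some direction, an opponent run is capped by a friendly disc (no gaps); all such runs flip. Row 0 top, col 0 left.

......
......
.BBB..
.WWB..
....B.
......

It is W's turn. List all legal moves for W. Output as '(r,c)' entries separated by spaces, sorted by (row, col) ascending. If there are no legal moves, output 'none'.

Answer: (1,0) (1,1) (1,2) (1,3) (1,4) (3,4)

Derivation:
(1,0): flips 1 -> legal
(1,1): flips 1 -> legal
(1,2): flips 1 -> legal
(1,3): flips 1 -> legal
(1,4): flips 1 -> legal
(2,0): no bracket -> illegal
(2,4): no bracket -> illegal
(3,0): no bracket -> illegal
(3,4): flips 1 -> legal
(3,5): no bracket -> illegal
(4,2): no bracket -> illegal
(4,3): no bracket -> illegal
(4,5): no bracket -> illegal
(5,3): no bracket -> illegal
(5,4): no bracket -> illegal
(5,5): no bracket -> illegal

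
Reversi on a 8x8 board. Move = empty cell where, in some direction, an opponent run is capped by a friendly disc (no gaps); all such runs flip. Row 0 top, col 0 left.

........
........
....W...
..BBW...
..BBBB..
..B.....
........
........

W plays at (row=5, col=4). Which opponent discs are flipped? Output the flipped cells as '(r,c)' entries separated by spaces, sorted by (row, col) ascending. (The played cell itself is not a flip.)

Answer: (4,4)

Derivation:
Dir NW: opp run (4,3) (3,2), next='.' -> no flip
Dir N: opp run (4,4) capped by W -> flip
Dir NE: opp run (4,5), next='.' -> no flip
Dir W: first cell '.' (not opp) -> no flip
Dir E: first cell '.' (not opp) -> no flip
Dir SW: first cell '.' (not opp) -> no flip
Dir S: first cell '.' (not opp) -> no flip
Dir SE: first cell '.' (not opp) -> no flip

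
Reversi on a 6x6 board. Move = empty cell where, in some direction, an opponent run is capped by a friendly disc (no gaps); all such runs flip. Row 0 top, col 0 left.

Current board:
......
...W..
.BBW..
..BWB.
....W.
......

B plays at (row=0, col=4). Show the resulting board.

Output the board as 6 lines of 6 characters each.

Place B at (0,4); scan 8 dirs for brackets.
Dir NW: edge -> no flip
Dir N: edge -> no flip
Dir NE: edge -> no flip
Dir W: first cell '.' (not opp) -> no flip
Dir E: first cell '.' (not opp) -> no flip
Dir SW: opp run (1,3) capped by B -> flip
Dir S: first cell '.' (not opp) -> no flip
Dir SE: first cell '.' (not opp) -> no flip
All flips: (1,3)

Answer: ....B.
...B..
.BBW..
..BWB.
....W.
......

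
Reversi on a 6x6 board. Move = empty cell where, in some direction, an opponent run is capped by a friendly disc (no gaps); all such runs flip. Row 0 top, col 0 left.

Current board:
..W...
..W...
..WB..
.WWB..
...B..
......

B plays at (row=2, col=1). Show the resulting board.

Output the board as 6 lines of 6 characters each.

Place B at (2,1); scan 8 dirs for brackets.
Dir NW: first cell '.' (not opp) -> no flip
Dir N: first cell '.' (not opp) -> no flip
Dir NE: opp run (1,2), next='.' -> no flip
Dir W: first cell '.' (not opp) -> no flip
Dir E: opp run (2,2) capped by B -> flip
Dir SW: first cell '.' (not opp) -> no flip
Dir S: opp run (3,1), next='.' -> no flip
Dir SE: opp run (3,2) capped by B -> flip
All flips: (2,2) (3,2)

Answer: ..W...
..W...
.BBB..
.WBB..
...B..
......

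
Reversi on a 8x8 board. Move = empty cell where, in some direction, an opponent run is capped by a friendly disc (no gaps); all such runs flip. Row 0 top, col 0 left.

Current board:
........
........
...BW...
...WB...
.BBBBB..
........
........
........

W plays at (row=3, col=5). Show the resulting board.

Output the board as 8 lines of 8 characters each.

Answer: ........
........
...BW...
...WWW..
.BBBBB..
........
........
........

Derivation:
Place W at (3,5); scan 8 dirs for brackets.
Dir NW: first cell 'W' (not opp) -> no flip
Dir N: first cell '.' (not opp) -> no flip
Dir NE: first cell '.' (not opp) -> no flip
Dir W: opp run (3,4) capped by W -> flip
Dir E: first cell '.' (not opp) -> no flip
Dir SW: opp run (4,4), next='.' -> no flip
Dir S: opp run (4,5), next='.' -> no flip
Dir SE: first cell '.' (not opp) -> no flip
All flips: (3,4)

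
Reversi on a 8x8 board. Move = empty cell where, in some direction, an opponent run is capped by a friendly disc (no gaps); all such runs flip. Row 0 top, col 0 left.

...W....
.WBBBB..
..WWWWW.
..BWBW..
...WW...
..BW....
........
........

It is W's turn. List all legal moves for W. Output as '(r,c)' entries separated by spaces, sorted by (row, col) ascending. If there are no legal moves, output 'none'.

(0,1): flips 1 -> legal
(0,2): flips 2 -> legal
(0,4): flips 3 -> legal
(0,5): flips 2 -> legal
(0,6): flips 1 -> legal
(1,6): flips 4 -> legal
(2,1): flips 2 -> legal
(3,1): flips 1 -> legal
(4,1): flips 1 -> legal
(4,2): flips 1 -> legal
(4,5): flips 1 -> legal
(5,1): flips 1 -> legal
(6,1): flips 1 -> legal
(6,2): no bracket -> illegal
(6,3): no bracket -> illegal

Answer: (0,1) (0,2) (0,4) (0,5) (0,6) (1,6) (2,1) (3,1) (4,1) (4,2) (4,5) (5,1) (6,1)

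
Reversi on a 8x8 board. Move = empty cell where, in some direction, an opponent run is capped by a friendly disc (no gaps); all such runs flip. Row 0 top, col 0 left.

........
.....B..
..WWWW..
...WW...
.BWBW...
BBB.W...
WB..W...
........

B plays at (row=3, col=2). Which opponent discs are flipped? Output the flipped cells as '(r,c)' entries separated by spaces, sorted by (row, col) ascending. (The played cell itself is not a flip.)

Dir NW: first cell '.' (not opp) -> no flip
Dir N: opp run (2,2), next='.' -> no flip
Dir NE: opp run (2,3), next='.' -> no flip
Dir W: first cell '.' (not opp) -> no flip
Dir E: opp run (3,3) (3,4), next='.' -> no flip
Dir SW: first cell 'B' (not opp) -> no flip
Dir S: opp run (4,2) capped by B -> flip
Dir SE: first cell 'B' (not opp) -> no flip

Answer: (4,2)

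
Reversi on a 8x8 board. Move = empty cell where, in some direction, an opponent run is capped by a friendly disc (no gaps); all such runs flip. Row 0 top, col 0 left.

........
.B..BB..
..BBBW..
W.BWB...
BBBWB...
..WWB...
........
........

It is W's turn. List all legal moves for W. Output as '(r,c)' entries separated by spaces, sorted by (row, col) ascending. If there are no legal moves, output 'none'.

(0,0): flips 2 -> legal
(0,1): no bracket -> illegal
(0,2): no bracket -> illegal
(0,3): flips 1 -> legal
(0,4): no bracket -> illegal
(0,5): flips 1 -> legal
(0,6): flips 2 -> legal
(1,0): no bracket -> illegal
(1,2): flips 3 -> legal
(1,3): flips 1 -> legal
(1,6): no bracket -> illegal
(2,0): no bracket -> illegal
(2,1): flips 4 -> legal
(2,6): no bracket -> illegal
(3,1): flips 2 -> legal
(3,5): flips 2 -> legal
(4,5): flips 1 -> legal
(5,0): flips 1 -> legal
(5,1): flips 1 -> legal
(5,5): flips 2 -> legal
(6,3): no bracket -> illegal
(6,4): no bracket -> illegal
(6,5): flips 1 -> legal

Answer: (0,0) (0,3) (0,5) (0,6) (1,2) (1,3) (2,1) (3,1) (3,5) (4,5) (5,0) (5,1) (5,5) (6,5)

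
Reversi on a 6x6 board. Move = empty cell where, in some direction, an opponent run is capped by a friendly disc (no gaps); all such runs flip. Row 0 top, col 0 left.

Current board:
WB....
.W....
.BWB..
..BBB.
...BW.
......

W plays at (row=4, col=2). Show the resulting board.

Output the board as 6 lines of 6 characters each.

Place W at (4,2); scan 8 dirs for brackets.
Dir NW: first cell '.' (not opp) -> no flip
Dir N: opp run (3,2) capped by W -> flip
Dir NE: opp run (3,3), next='.' -> no flip
Dir W: first cell '.' (not opp) -> no flip
Dir E: opp run (4,3) capped by W -> flip
Dir SW: first cell '.' (not opp) -> no flip
Dir S: first cell '.' (not opp) -> no flip
Dir SE: first cell '.' (not opp) -> no flip
All flips: (3,2) (4,3)

Answer: WB....
.W....
.BWB..
..WBB.
..WWW.
......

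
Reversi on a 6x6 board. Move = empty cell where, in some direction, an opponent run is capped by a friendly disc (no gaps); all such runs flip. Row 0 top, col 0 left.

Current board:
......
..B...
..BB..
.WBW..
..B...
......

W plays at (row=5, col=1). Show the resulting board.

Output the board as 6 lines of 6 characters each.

Answer: ......
..B...
..BB..
.WBW..
..W...
.W....

Derivation:
Place W at (5,1); scan 8 dirs for brackets.
Dir NW: first cell '.' (not opp) -> no flip
Dir N: first cell '.' (not opp) -> no flip
Dir NE: opp run (4,2) capped by W -> flip
Dir W: first cell '.' (not opp) -> no flip
Dir E: first cell '.' (not opp) -> no flip
Dir SW: edge -> no flip
Dir S: edge -> no flip
Dir SE: edge -> no flip
All flips: (4,2)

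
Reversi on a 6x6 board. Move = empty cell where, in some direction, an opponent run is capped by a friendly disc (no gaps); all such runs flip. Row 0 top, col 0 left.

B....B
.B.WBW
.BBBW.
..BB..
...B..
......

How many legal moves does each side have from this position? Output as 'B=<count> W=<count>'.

-- B to move --
(0,2): no bracket -> illegal
(0,3): flips 1 -> legal
(0,4): flips 1 -> legal
(1,2): flips 1 -> legal
(2,5): flips 2 -> legal
(3,4): flips 1 -> legal
(3,5): no bracket -> illegal
B mobility = 5
-- W to move --
(0,1): no bracket -> illegal
(0,2): no bracket -> illegal
(0,3): no bracket -> illegal
(0,4): flips 1 -> legal
(1,0): no bracket -> illegal
(1,2): no bracket -> illegal
(2,0): flips 3 -> legal
(2,5): no bracket -> illegal
(3,0): no bracket -> illegal
(3,1): flips 1 -> legal
(3,4): no bracket -> illegal
(4,1): no bracket -> illegal
(4,2): flips 1 -> legal
(4,4): no bracket -> illegal
(5,2): no bracket -> illegal
(5,3): flips 3 -> legal
(5,4): no bracket -> illegal
W mobility = 5

Answer: B=5 W=5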